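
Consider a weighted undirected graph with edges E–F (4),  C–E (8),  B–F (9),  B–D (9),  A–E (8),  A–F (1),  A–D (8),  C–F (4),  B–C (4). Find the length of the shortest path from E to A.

Some routes from E to A:
E - C - F - A: 8 + 4 + 1 = 13
E - C - B - F - A: 8 + 4 + 9 + 1 = 22
E - F - A: 4 + 1 = 5
E - A: 8
E - C - B - D - A: 8 + 4 + 9 + 8 = 29
Best route has total 5.

5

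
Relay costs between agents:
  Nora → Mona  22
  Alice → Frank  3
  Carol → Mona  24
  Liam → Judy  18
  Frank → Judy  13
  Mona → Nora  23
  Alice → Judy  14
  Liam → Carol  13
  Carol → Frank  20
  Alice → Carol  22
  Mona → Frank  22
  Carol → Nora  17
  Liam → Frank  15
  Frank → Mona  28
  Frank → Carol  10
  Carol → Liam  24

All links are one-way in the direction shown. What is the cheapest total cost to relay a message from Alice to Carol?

Paths from Alice to Carol:
Alice -> Carol: 22
Alice -> Frank -> Carol: 3 + 10 = 13
The minimum is 13.

13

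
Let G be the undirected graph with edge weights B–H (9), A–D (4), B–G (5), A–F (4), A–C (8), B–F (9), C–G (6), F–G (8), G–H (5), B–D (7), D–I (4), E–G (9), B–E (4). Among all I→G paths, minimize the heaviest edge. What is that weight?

Some routes from I to G:
I -> D -> A -> C -> G: max(4, 4, 8, 6) = 8
I -> D -> A -> F -> G: max(4, 4, 4, 8) = 8
I -> D -> A -> F -> B -> H -> G: max(4, 4, 4, 9, 9, 5) = 9
I -> D -> B -> G: max(4, 7, 5) = 7
Best route has worst link 7.

7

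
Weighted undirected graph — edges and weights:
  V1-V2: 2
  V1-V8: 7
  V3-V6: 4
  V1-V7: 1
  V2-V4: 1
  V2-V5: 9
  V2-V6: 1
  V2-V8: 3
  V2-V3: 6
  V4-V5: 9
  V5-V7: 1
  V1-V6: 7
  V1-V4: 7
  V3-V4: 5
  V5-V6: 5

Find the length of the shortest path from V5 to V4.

5

Comparing a few candidate routes:
V5 → V7 → V1 → V2 → V4: 1 + 1 + 2 + 1 = 5
V5 → V7 → V1 → V4: 1 + 1 + 7 = 9
V5 → V6 → V2 → V4: 5 + 1 + 1 = 7
V5 → V4: 9
The minimum is 5.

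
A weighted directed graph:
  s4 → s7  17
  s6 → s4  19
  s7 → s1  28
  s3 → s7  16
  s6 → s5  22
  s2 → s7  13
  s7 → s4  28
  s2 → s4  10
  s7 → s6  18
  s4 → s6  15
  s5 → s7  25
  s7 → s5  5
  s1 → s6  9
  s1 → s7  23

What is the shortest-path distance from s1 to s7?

23

Candidate routes:
s1 -> s7: 23
s1 -> s6 -> s4 -> s7: 9 + 19 + 17 = 45
s1 -> s6 -> s5 -> s7: 9 + 22 + 25 = 56
Shortest: 23.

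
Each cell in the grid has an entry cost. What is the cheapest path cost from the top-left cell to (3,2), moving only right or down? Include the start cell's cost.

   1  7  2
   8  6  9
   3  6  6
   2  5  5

24

Cheapest: (0,0) -> (1,0) -> (2,0) -> (3,0) -> (3,1) -> (3,2)
  1 + 8 + 3 + 2 + 5 + 5 = 24
For comparison, the top-then-right route costs 30.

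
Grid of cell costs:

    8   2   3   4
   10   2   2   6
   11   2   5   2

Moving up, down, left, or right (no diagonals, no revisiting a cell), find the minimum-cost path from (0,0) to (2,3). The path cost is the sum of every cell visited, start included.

21

Best path: [0,0] -> [0,1] -> [1,1] -> [1,2] -> [2,2] -> [2,3]
Cost: 8 + 2 + 2 + 2 + 5 + 2 = 21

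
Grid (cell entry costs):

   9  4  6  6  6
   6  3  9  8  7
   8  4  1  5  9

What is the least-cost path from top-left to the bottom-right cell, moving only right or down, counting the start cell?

Cheapest: (0,0) → (0,1) → (1,1) → (2,1) → (2,2) → (2,3) → (2,4)
  9 + 4 + 3 + 4 + 1 + 5 + 9 = 35
For comparison, the top-then-right route costs 47.

35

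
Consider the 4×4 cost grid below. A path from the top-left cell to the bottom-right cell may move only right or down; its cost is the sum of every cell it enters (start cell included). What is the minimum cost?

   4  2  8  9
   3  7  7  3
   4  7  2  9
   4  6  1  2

23

Best path: (0,0) (1,0) (2,0) (2,1) (2,2) (3,2) (3,3)
Cost: 4 + 3 + 4 + 7 + 2 + 1 + 2 = 23
(Top row then right column would cost 37.)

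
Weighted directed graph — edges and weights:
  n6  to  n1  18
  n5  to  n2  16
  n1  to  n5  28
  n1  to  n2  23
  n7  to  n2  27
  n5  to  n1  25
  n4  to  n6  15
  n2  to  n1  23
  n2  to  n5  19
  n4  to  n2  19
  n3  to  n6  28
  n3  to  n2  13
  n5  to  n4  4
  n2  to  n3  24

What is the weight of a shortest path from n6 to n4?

Paths from n6 to n4:
n6-n1-n5-n4: 18 + 28 + 4 = 50
n6-n1-n2-n5-n4: 18 + 23 + 19 + 4 = 64
Best route has total 50.

50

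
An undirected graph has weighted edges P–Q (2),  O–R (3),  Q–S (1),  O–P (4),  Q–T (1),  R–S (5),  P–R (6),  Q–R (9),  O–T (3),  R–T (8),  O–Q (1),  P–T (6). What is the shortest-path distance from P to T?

3

Checking several routes:
P-Q-O-T: 2 + 1 + 3 = 6
P-T: 6
P-O-T: 4 + 3 = 7
P-O-Q-T: 4 + 1 + 1 = 6
P-Q-T: 2 + 1 = 3
Shortest: 3.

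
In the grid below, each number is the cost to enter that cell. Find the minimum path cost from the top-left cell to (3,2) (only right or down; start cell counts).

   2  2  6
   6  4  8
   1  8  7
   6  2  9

26

Take (0,0) (1,0) (2,0) (3,0) (3,1) (3,2) for a total of 2 + 6 + 1 + 6 + 2 + 9 = 26.
For comparison, the top-then-right route costs 34.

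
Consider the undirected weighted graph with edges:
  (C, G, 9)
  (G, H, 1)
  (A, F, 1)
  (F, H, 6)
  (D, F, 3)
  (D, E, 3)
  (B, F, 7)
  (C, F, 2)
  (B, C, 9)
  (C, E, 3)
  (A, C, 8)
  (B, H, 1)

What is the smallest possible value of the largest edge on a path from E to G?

6

Some routes from E to G:
E → D → F → B → H → G: max(3, 3, 7, 1, 1) = 7
E → D → F → H → G: max(3, 3, 6, 1) = 6
E → C → F → B → H → G: max(3, 2, 7, 1, 1) = 7
E → C → F → H → G: max(3, 2, 6, 1) = 6
The minimum achievable maximum is 6.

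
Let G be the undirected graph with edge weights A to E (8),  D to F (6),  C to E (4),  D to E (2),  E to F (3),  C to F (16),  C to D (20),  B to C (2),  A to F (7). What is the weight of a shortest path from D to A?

Some routes from D to A:
D - F - E - A: 6 + 3 + 8 = 17
D - E - C - F - A: 2 + 4 + 16 + 7 = 29
D - F - A: 6 + 7 = 13
D - E - F - A: 2 + 3 + 7 = 12
D - C - E - A: 20 + 4 + 8 = 32
D - E - A: 2 + 8 = 10
Best route has total 10.

10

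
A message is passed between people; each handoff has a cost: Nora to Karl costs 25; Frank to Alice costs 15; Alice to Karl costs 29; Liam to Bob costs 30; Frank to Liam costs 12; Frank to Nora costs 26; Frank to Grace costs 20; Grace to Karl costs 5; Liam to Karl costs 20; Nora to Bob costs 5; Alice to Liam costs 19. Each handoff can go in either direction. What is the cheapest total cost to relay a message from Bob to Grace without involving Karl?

Candidate routes:
Bob→Liam→Alice→Frank→Grace: 30 + 19 + 15 + 20 = 84
Bob→Nora→Frank→Grace: 5 + 26 + 20 = 51
Bob→Liam→Frank→Grace: 30 + 12 + 20 = 62
Best route has total 51.

51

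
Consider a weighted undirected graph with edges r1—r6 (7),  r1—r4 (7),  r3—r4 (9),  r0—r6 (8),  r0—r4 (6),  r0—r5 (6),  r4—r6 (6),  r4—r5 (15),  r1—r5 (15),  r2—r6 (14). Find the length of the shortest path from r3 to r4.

Candidate routes:
r3 → r4: 9
Best route has total 9.

9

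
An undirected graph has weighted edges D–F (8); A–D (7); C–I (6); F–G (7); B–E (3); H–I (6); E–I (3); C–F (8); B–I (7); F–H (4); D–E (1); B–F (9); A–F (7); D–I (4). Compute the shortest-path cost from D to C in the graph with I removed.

16

Paths from D to C avoiding I:
D-A-F-C: 7 + 7 + 8 = 22
D-F-C: 8 + 8 = 16
D-E-B-F-C: 1 + 3 + 9 + 8 = 21
The minimum is 16.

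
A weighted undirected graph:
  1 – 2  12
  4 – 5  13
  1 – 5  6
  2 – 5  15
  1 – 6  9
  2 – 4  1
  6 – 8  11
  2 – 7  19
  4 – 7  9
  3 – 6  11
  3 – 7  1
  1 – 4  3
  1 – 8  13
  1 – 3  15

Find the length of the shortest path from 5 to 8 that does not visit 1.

45

Paths from 5 to 8 avoiding 1:
5 - 2 - 7 - 3 - 6 - 8: 15 + 19 + 1 + 11 + 11 = 57
5 - 2 - 4 - 7 - 3 - 6 - 8: 15 + 1 + 9 + 1 + 11 + 11 = 48
5 - 4 - 7 - 3 - 6 - 8: 13 + 9 + 1 + 11 + 11 = 45
5 - 4 - 2 - 7 - 3 - 6 - 8: 13 + 1 + 19 + 1 + 11 + 11 = 56
Shortest: 45.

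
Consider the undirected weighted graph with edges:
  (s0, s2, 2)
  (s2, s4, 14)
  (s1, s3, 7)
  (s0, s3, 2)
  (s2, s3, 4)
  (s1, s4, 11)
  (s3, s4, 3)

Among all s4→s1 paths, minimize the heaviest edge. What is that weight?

Candidate routes:
s4→s1: max(11) = 11
s4→s3→s1: max(3, 7) = 7
s4→s2→s0→s3→s1: max(14, 2, 2, 7) = 14
s4→s2→s3→s1: max(14, 4, 7) = 14
Best route has worst link 7.

7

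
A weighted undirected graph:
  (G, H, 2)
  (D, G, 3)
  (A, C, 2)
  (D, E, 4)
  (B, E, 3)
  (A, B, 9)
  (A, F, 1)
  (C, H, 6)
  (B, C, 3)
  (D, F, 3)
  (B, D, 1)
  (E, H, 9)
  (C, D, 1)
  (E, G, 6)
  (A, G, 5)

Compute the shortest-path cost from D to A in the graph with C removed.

4

Comparing a few candidate routes:
D - F - A: 3 + 1 = 4
D - G - A: 3 + 5 = 8
D - B - A: 1 + 9 = 10
Best route has total 4.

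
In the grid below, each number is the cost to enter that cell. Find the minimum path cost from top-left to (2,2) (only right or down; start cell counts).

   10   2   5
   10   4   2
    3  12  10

Cheapest: (0,0) → (0,1) → (1,1) → (1,2) → (2,2)
  10 + 2 + 4 + 2 + 10 = 28

28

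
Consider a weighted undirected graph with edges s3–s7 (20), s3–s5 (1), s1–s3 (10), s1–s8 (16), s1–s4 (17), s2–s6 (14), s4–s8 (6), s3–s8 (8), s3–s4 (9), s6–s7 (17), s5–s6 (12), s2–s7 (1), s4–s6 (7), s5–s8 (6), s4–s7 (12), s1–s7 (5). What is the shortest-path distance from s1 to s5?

11

Some routes from s1 to s5:
s1-s3-s5: 10 + 1 = 11
s1-s3-s8-s5: 10 + 8 + 6 = 24
s1-s8-s5: 16 + 6 = 22
The minimum is 11.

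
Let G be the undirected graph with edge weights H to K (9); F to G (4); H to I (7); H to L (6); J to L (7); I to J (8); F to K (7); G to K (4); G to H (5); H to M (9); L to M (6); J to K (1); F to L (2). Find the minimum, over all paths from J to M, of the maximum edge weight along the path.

6

Some routes from J to M:
J-K-G-F-L-M: max(1, 4, 4, 2, 6) = 6
J-K-F-G-H-L-M: max(1, 7, 4, 5, 6, 6) = 7
J-K-F-L-M: max(1, 7, 2, 6) = 7
J-K-G-H-L-M: max(1, 4, 5, 6, 6) = 6
Best route has worst link 6.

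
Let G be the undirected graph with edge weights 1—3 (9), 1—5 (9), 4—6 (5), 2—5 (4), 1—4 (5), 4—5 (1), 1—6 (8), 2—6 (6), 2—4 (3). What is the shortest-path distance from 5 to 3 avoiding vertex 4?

18

Candidate routes:
5 - 1 - 3: 9 + 9 = 18
5 - 2 - 6 - 1 - 3: 4 + 6 + 8 + 9 = 27
The minimum is 18.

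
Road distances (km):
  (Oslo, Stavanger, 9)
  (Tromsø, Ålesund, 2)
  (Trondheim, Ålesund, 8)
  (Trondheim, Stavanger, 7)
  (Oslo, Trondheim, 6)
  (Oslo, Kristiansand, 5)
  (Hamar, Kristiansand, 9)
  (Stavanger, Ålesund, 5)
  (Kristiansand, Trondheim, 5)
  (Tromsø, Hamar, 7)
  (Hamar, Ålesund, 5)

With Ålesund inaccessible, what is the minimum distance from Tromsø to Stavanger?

28

Candidate routes:
Tromsø - Hamar - Kristiansand - Trondheim - Stavanger: 7 + 9 + 5 + 7 = 28
Tromsø - Hamar - Kristiansand - Oslo - Stavanger: 7 + 9 + 5 + 9 = 30
Tromsø - Hamar - Kristiansand - Oslo - Trondheim - Stavanger: 7 + 9 + 5 + 6 + 7 = 34
Tromsø - Hamar - Kristiansand - Trondheim - Oslo - Stavanger: 7 + 9 + 5 + 6 + 9 = 36
The minimum is 28 km.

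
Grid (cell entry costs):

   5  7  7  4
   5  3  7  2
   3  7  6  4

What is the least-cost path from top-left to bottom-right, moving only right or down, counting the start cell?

26

One optimal route is r0c0→r1c0→r1c1→r1c2→r1c3→r2c3.
Its cost is 5 + 5 + 3 + 7 + 2 + 4 = 26.
(Top row then right column would cost 29.)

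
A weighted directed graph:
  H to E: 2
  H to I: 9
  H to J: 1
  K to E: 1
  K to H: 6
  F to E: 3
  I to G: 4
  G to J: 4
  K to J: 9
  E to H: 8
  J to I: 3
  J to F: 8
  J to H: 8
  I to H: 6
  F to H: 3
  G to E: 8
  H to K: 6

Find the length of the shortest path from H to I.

Routes from H to I:
H→I: 9
H→K→J→I: 6 + 9 + 3 = 18
H→J→I: 1 + 3 = 4
Best route has total 4.

4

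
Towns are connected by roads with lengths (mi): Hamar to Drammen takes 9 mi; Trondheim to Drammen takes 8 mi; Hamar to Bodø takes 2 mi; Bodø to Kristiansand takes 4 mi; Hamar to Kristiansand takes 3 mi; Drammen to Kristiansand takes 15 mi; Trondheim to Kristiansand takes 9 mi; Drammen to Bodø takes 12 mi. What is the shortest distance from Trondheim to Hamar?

Checking several routes:
Trondheim - Kristiansand - Hamar: 9 + 3 = 12
Trondheim - Drammen - Hamar: 8 + 9 = 17
Trondheim - Drammen - Bodø - Hamar: 8 + 12 + 2 = 22
Trondheim - Kristiansand - Bodø - Hamar: 9 + 4 + 2 = 15
Trondheim - Drammen - Kristiansand - Hamar: 8 + 15 + 3 = 26
Best route has total 12 mi.

12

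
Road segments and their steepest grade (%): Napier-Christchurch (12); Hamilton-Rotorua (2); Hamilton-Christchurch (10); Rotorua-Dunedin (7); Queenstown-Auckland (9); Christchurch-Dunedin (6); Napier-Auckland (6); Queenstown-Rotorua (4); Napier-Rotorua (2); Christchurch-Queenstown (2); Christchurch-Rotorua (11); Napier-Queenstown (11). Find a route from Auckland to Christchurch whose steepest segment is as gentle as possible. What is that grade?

6

Some routes from Auckland to Christchurch:
Auckland→Napier→Rotorua→Queenstown→Christchurch: max(6, 2, 4, 2) = 6
Auckland→Napier→Rotorua→Hamilton→Christchurch: max(6, 2, 2, 10) = 10
Auckland→Napier→Rotorua→Dunedin→Christchurch: max(6, 2, 7, 6) = 7
Auckland→Queenstown→Rotorua→Dunedin→Christchurch: max(9, 4, 7, 6) = 9
Auckland→Queenstown→Rotorua→Hamilton→Christchurch: max(9, 4, 2, 10) = 10
Auckland→Queenstown→Christchurch: max(9, 2) = 9
Best route has worst link 6%.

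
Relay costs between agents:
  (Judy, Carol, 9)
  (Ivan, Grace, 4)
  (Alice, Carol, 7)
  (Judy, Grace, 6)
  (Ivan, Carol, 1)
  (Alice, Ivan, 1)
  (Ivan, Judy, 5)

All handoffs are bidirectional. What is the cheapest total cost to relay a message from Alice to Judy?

6

Checking several routes:
Alice → Ivan → Judy: 1 + 5 = 6
Alice → Carol → Ivan → Judy: 7 + 1 + 5 = 13
Alice → Ivan → Carol → Judy: 1 + 1 + 9 = 11
Alice → Ivan → Grace → Judy: 1 + 4 + 6 = 11
Shortest: 6.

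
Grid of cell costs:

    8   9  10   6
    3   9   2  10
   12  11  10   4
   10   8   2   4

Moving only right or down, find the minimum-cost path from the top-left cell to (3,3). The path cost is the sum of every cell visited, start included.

38

Path r0c0 → r1c0 → r1c1 → r1c2 → r2c2 → r3c2 → r3c3: 8 + 3 + 9 + 2 + 10 + 2 + 4 = 38.
For comparison, the top-then-right route costs 51.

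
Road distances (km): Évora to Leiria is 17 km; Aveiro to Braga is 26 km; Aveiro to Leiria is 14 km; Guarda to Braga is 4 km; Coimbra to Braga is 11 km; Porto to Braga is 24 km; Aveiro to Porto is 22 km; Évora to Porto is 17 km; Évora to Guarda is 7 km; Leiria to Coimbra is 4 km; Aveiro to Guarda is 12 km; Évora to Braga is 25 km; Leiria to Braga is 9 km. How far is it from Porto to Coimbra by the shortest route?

Checking several routes:
Porto -> Aveiro -> Leiria -> Coimbra: 22 + 14 + 4 = 40
Porto -> Braga -> Leiria -> Coimbra: 24 + 9 + 4 = 37
Porto -> Évora -> Guarda -> Braga -> Coimbra: 17 + 7 + 4 + 11 = 39
Porto -> Évora -> Leiria -> Coimbra: 17 + 17 + 4 = 38
Porto -> Braga -> Coimbra: 24 + 11 = 35
The minimum is 35 km.

35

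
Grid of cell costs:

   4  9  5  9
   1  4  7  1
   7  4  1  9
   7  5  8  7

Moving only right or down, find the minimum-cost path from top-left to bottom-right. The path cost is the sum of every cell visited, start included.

One optimal route is r0c0 r1c0 r1c1 r2c1 r2c2 r3c2 r3c3.
Its cost is 4 + 1 + 4 + 4 + 1 + 8 + 7 = 29.
For comparison, the top-then-right route costs 44.

29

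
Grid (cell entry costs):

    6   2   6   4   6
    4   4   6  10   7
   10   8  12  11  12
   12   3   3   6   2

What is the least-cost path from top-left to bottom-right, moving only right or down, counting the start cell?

34

Take (0,0)→(0,1)→(1,1)→(2,1)→(3,1)→(3,2)→(3,3)→(3,4) for a total of 6 + 2 + 4 + 8 + 3 + 3 + 6 + 2 = 34.
(Top row then right column would cost 45.)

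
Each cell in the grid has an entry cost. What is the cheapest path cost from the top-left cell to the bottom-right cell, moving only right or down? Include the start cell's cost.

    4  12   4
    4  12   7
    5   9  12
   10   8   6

36

Take r0c0 -> r1c0 -> r2c0 -> r2c1 -> r3c1 -> r3c2 for a total of 4 + 4 + 5 + 9 + 8 + 6 = 36.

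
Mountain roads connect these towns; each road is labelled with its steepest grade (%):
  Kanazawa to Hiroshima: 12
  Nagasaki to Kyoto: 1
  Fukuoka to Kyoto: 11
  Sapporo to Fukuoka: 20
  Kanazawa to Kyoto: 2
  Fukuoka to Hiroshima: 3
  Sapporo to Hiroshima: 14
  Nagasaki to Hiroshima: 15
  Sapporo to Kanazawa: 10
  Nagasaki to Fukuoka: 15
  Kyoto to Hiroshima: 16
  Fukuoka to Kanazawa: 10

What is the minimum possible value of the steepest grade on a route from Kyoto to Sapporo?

Some routes from Kyoto to Sapporo:
Kyoto - Fukuoka - Kanazawa - Sapporo: max(11, 10, 10) = 11
Kyoto - Kanazawa - Sapporo: max(2, 10) = 10
Kyoto - Fukuoka - Hiroshima - Kanazawa - Sapporo: max(11, 3, 12, 10) = 12
Kyoto - Kanazawa - Hiroshima - Sapporo: max(2, 12, 14) = 14
Kyoto - Kanazawa - Fukuoka - Hiroshima - Sapporo: max(2, 10, 3, 14) = 14
Smallest bottleneck: 10%.

10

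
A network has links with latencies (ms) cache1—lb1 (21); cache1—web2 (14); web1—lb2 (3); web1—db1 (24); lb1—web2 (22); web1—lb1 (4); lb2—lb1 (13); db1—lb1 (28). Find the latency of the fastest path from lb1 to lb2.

7

Candidate routes:
lb1→db1→web1→lb2: 28 + 24 + 3 = 55
lb1→web1→lb2: 4 + 3 = 7
lb1→lb2: 13
The minimum is 7 ms.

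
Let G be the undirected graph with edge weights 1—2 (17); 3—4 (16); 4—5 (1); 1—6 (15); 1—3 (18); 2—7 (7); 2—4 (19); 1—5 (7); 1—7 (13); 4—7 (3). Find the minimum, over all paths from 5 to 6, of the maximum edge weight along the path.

A few of the 5→6 routes:
5 → 4 → 3 → 1 → 6: max(1, 16, 18, 15) = 18
5 → 4 → 7 → 1 → 6: max(1, 3, 13, 15) = 15
5 → 4 → 7 → 2 → 1 → 6: max(1, 3, 7, 17, 15) = 17
5 → 1 → 6: max(7, 15) = 15
Best route has worst link 15.

15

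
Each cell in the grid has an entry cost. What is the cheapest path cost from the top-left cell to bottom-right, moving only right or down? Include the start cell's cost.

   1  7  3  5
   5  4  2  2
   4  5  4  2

Take r0c0→r1c0→r1c1→r1c2→r1c3→r2c3 for a total of 1 + 5 + 4 + 2 + 2 + 2 = 16.

16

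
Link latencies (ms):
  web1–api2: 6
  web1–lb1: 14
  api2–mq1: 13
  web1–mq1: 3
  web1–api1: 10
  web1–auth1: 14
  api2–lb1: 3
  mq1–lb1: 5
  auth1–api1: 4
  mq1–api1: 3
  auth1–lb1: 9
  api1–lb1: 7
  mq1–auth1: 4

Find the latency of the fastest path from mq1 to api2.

8

A few of the mq1→api2 routes:
mq1-api1-lb1-api2: 3 + 7 + 3 = 13
mq1-auth1-lb1-api2: 4 + 9 + 3 = 16
mq1-web1-api2: 3 + 6 = 9
mq1-auth1-api1-lb1-api2: 4 + 4 + 7 + 3 = 18
mq1-lb1-api2: 5 + 3 = 8
mq1-api2: 13
Shortest: 8 ms.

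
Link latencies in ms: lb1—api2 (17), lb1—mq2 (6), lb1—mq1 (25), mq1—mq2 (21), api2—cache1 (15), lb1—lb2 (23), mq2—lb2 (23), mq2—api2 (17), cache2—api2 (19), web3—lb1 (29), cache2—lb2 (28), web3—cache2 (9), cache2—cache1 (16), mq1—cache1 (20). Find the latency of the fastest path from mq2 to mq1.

A few of the mq2→mq1 routes:
mq2 → api2 → cache1 → mq1: 17 + 15 + 20 = 52
mq2 → lb1 → api2 → cache1 → mq1: 6 + 17 + 15 + 20 = 58
mq2 → lb1 → mq1: 6 + 25 = 31
mq2 → mq1: 21
Best route has total 21 ms.

21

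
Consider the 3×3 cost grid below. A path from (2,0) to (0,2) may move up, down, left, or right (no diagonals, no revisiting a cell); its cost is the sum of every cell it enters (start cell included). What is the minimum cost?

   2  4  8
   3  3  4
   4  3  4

21

Take r2c0→r1c0→r0c0→r0c1→r0c2 for a total of 4 + 3 + 2 + 4 + 8 = 21.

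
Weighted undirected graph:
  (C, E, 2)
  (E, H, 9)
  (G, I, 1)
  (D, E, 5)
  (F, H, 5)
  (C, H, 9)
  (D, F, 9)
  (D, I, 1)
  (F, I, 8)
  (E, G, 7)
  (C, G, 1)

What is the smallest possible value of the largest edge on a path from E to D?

Checking several routes:
E→C→G→I→D: max(2, 1, 1, 1) = 2
E→D: max(5) = 5
E→H→C→G→I→F→D: max(9, 9, 1, 1, 8, 9) = 9
E→G→I→D: max(7, 1, 1) = 7
Smallest bottleneck: 2.

2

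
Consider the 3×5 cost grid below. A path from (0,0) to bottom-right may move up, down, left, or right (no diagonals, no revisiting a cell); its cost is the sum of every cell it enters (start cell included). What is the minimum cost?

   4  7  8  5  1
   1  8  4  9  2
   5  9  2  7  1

Path [0,0] [1,0] [1,1] [1,2] [2,2] [2,3] [2,4]: 4 + 1 + 8 + 4 + 2 + 7 + 1 = 27.

27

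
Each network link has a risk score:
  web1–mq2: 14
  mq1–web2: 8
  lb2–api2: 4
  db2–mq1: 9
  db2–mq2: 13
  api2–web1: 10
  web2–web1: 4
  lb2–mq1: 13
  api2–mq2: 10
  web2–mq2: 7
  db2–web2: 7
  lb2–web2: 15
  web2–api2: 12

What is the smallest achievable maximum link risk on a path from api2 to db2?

Comparing a few candidate routes:
api2 - web1 - web2 - db2: max(10, 4, 7) = 10
api2 - mq2 - web2 - db2: max(10, 7, 7) = 10
api2 - mq2 - web2 - mq1 - db2: max(10, 7, 8, 9) = 10
api2 - web1 - web2 - mq1 - db2: max(10, 4, 8, 9) = 10
Smallest bottleneck: 10.

10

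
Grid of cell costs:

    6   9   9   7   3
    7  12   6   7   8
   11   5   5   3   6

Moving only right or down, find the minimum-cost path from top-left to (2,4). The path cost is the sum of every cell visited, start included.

One optimal route is r0c0 → r1c0 → r2c0 → r2c1 → r2c2 → r2c3 → r2c4.
Its cost is 6 + 7 + 11 + 5 + 5 + 3 + 6 = 43.

43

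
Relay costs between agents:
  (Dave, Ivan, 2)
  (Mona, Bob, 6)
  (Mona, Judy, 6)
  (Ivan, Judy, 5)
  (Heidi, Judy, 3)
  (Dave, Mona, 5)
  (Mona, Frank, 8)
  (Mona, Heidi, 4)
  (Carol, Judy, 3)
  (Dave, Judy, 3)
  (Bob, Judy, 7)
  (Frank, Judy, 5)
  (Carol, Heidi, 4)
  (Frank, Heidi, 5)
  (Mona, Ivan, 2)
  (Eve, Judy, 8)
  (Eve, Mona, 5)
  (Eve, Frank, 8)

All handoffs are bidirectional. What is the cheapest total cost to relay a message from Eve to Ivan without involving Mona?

13

Comparing a few candidate routes:
Eve-Judy-Dave-Ivan: 8 + 3 + 2 = 13
Eve-Frank-Judy-Ivan: 8 + 5 + 5 = 18
Eve-Judy-Ivan: 8 + 5 = 13
The minimum is 13.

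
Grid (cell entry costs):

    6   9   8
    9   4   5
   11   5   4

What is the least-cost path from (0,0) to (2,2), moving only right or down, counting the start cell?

28

Best path: r0c0→r0c1→r1c1→r1c2→r2c2
Cost: 6 + 9 + 4 + 5 + 4 = 28
(Top row then right column would cost 32.)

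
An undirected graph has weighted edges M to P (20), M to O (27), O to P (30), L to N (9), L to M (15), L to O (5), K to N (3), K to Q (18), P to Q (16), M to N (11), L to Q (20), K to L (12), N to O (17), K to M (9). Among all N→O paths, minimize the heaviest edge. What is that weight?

9

Some routes from N to O:
N→L→O: max(9, 5) = 9
N→M→L→O: max(11, 15, 5) = 15
N→M→K→L→O: max(11, 9, 12, 5) = 12
N→K→M→L→O: max(3, 9, 15, 5) = 15
N→O: max(17) = 17
N→K→L→O: max(3, 12, 5) = 12
The minimum achievable maximum is 9.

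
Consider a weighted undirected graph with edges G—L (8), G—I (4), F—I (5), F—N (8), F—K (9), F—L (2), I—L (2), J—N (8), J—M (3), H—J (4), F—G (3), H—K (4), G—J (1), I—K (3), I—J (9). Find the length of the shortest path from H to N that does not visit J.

19

Routes from H to N avoiding J:
H - K - I - L - F - N: 4 + 3 + 2 + 2 + 8 = 19
H - K - I - L - G - F - N: 4 + 3 + 2 + 8 + 3 + 8 = 28
H - K - I - G - L - F - N: 4 + 3 + 4 + 8 + 2 + 8 = 29
H - K - F - N: 4 + 9 + 8 = 21
H - K - I - G - F - N: 4 + 3 + 4 + 3 + 8 = 22
H - K - I - F - N: 4 + 3 + 5 + 8 = 20
Shortest: 19.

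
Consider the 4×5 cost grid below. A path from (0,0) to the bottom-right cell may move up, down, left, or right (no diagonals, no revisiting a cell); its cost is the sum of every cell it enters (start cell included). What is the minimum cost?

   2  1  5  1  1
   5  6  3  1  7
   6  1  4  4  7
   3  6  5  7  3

24

One optimal route is [0,0]→[0,1]→[0,2]→[0,3]→[1,3]→[2,3]→[2,4]→[3,4].
Its cost is 2 + 1 + 5 + 1 + 1 + 4 + 7 + 3 = 24.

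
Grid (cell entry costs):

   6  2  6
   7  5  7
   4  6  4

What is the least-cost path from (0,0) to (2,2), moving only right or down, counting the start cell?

23

Best path: (0,0) (0,1) (1,1) (2,1) (2,2)
Cost: 6 + 2 + 5 + 6 + 4 = 23
For comparison, the top-then-right route costs 25.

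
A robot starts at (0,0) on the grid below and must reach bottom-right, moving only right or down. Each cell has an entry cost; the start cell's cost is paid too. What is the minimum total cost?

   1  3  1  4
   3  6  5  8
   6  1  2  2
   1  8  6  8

Cheapest: [0,0]→[0,1]→[0,2]→[1,2]→[2,2]→[2,3]→[3,3]
  1 + 3 + 1 + 5 + 2 + 2 + 8 = 22
For comparison, the top-then-right route costs 27.

22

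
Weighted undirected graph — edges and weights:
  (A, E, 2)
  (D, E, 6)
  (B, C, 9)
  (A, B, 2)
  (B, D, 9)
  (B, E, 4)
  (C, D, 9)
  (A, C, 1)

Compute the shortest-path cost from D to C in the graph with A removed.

Routes from D to C avoiding A:
D - E - B - C: 6 + 4 + 9 = 19
D - B - C: 9 + 9 = 18
D - C: 9
The minimum is 9.

9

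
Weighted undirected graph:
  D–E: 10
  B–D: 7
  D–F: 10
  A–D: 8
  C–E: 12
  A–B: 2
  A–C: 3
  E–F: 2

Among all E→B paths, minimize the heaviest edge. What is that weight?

Checking several routes:
E→D→B: max(10, 7) = 10
E→F→D→A→B: max(2, 10, 8, 2) = 10
E→F→D→B: max(2, 10, 7) = 10
E→D→A→B: max(10, 8, 2) = 10
Smallest bottleneck: 10.

10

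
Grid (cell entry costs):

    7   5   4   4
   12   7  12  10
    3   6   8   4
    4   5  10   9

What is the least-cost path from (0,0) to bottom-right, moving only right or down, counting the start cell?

Best path: r0c0 r0c1 r0c2 r0c3 r1c3 r2c3 r3c3
Cost: 7 + 5 + 4 + 4 + 10 + 4 + 9 = 43

43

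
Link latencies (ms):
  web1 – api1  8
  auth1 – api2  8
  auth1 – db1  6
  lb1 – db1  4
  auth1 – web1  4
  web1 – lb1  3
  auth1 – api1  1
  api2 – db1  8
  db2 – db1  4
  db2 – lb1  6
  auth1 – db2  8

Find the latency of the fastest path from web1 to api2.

12

Checking several routes:
web1-auth1-api2: 4 + 8 = 12
web1-api1-auth1-api2: 8 + 1 + 8 = 17
web1-lb1-db1-api2: 3 + 4 + 8 = 15
Best route has total 12 ms.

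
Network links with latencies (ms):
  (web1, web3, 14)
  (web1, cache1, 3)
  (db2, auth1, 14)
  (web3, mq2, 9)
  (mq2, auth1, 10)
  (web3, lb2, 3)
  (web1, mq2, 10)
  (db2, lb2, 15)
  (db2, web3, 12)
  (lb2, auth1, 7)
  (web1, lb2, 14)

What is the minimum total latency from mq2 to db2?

A few of the mq2→db2 routes:
mq2 -> auth1 -> lb2 -> db2: 10 + 7 + 15 = 32
mq2 -> web3 -> lb2 -> auth1 -> db2: 9 + 3 + 7 + 14 = 33
mq2 -> auth1 -> lb2 -> web3 -> db2: 10 + 7 + 3 + 12 = 32
mq2 -> web3 -> lb2 -> db2: 9 + 3 + 15 = 27
mq2 -> web3 -> db2: 9 + 12 = 21
mq2 -> auth1 -> db2: 10 + 14 = 24
The minimum is 21 ms.

21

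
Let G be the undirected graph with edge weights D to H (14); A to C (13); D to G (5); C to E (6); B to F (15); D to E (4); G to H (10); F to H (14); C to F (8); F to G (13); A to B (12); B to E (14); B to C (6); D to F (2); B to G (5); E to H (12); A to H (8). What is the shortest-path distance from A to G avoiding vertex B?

18

Comparing a few candidate routes:
A→H→G: 8 + 10 = 18
A→C→E→D→G: 13 + 6 + 4 + 5 = 28
A→H→F→D→G: 8 + 14 + 2 + 5 = 29
A→H→D→G: 8 + 14 + 5 = 27
A→C→F→D→G: 13 + 8 + 2 + 5 = 28
Shortest: 18.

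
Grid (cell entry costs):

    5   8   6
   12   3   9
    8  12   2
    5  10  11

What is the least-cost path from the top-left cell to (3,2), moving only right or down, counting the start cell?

Take [0,0] -> [0,1] -> [1,1] -> [1,2] -> [2,2] -> [3,2] for a total of 5 + 8 + 3 + 9 + 2 + 11 = 38.

38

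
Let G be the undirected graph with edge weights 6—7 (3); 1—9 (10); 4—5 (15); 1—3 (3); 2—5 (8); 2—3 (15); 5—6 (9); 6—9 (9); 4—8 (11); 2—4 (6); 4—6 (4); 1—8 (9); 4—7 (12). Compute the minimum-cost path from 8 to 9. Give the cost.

19

Comparing a few candidate routes:
8-4-6-9: 11 + 4 + 9 = 24
8-4-7-6-9: 11 + 12 + 3 + 9 = 35
8-1-9: 9 + 10 = 19
The minimum is 19.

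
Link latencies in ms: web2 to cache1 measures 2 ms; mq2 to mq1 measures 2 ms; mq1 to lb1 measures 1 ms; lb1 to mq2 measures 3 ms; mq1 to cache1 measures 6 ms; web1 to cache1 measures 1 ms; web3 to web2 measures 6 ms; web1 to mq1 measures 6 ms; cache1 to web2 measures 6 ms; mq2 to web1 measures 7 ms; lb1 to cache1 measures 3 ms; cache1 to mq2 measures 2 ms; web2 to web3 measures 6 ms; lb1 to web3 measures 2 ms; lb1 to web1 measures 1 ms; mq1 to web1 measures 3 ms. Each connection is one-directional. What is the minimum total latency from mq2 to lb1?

3

Candidate routes:
mq2-mq1-lb1: 2 + 1 = 3
mq2-web1-mq1-lb1: 7 + 6 + 1 = 14
Shortest: 3 ms.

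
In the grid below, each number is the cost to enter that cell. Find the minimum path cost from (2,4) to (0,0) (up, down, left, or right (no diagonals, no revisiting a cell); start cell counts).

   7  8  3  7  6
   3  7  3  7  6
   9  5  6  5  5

Take (2,4) -> (2,3) -> (2,2) -> (1,2) -> (1,1) -> (1,0) -> (0,0) for a total of 5 + 5 + 6 + 3 + 7 + 3 + 7 = 36.

36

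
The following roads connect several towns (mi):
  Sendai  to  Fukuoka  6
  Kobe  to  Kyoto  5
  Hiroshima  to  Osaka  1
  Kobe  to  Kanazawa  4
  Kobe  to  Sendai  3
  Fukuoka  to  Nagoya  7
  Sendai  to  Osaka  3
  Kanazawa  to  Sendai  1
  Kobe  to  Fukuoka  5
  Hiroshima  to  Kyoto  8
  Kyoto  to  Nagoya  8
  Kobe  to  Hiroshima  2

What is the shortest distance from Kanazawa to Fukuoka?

7

A few of the Kanazawa→Fukuoka routes:
Kanazawa→Kobe→Fukuoka: 4 + 5 = 9
Kanazawa→Sendai→Fukuoka: 1 + 6 = 7
Kanazawa→Sendai→Kobe→Fukuoka: 1 + 3 + 5 = 9
Best route has total 7 mi.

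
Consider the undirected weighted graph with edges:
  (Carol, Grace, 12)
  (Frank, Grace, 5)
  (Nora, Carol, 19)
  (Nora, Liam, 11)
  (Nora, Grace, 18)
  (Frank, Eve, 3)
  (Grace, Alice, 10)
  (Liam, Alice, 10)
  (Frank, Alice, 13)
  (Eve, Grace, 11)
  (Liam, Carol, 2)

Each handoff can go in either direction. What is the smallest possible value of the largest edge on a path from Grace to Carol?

10

Checking several routes:
Grace-Alice-Liam-Carol: max(10, 10, 2) = 10
Grace-Nora-Liam-Carol: max(18, 11, 2) = 18
Grace-Eve-Frank-Alice-Liam-Carol: max(11, 3, 13, 10, 2) = 13
Grace-Carol: max(12) = 12
Grace-Frank-Alice-Liam-Carol: max(5, 13, 10, 2) = 13
Smallest bottleneck: 10.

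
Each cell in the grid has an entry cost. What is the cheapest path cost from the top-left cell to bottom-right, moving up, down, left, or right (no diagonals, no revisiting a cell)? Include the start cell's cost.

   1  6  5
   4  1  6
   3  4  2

12

Take (0,0)→(1,0)→(1,1)→(2,1)→(2,2) for a total of 1 + 4 + 1 + 4 + 2 = 12.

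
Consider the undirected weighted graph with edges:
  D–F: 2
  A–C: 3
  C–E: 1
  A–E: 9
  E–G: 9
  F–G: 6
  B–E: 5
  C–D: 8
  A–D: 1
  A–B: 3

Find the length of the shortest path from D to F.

2

Comparing a few candidate routes:
D-A-B-E-G-F: 1 + 3 + 5 + 9 + 6 = 24
D-A-C-E-G-F: 1 + 3 + 1 + 9 + 6 = 20
D-F: 2
D-A-E-G-F: 1 + 9 + 9 + 6 = 25
D-C-A-B-E-G-F: 8 + 3 + 3 + 5 + 9 + 6 = 34
D-C-E-G-F: 8 + 1 + 9 + 6 = 24
Shortest: 2.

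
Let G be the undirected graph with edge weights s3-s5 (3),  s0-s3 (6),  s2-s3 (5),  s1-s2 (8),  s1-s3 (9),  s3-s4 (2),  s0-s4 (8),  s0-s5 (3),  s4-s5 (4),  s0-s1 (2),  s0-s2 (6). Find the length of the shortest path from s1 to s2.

Some routes from s1 to s2:
s1 - s2: 8
s1 - s3 - s2: 9 + 5 = 14
s1 - s0 - s3 - s2: 2 + 6 + 5 = 13
s1 - s0 - s5 - s3 - s2: 2 + 3 + 3 + 5 = 13
s1 - s0 - s2: 2 + 6 = 8
Best route has total 8.

8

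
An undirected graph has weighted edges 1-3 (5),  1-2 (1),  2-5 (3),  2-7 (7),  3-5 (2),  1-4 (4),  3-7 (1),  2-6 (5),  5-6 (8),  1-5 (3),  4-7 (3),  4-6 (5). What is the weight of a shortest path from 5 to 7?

3

A few of the 5→7 routes:
5 → 3 → 7: 2 + 1 = 3
5 → 1 → 3 → 7: 3 + 5 + 1 = 9
5 → 2 → 7: 3 + 7 = 10
The minimum is 3.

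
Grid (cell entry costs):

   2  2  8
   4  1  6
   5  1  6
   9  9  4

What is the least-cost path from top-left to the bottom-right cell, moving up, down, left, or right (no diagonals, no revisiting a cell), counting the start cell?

16

Take r0c0 -> r0c1 -> r1c1 -> r2c1 -> r2c2 -> r3c2 for a total of 2 + 2 + 1 + 1 + 6 + 4 = 16.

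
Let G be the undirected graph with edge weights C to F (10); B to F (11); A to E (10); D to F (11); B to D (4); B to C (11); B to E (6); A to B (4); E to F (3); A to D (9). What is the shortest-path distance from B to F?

9

Some routes from B to F:
B → E → F: 6 + 3 = 9
B → C → F: 11 + 10 = 21
B → F: 11
B → A → E → F: 4 + 10 + 3 = 17
B → D → F: 4 + 11 = 15
Shortest: 9.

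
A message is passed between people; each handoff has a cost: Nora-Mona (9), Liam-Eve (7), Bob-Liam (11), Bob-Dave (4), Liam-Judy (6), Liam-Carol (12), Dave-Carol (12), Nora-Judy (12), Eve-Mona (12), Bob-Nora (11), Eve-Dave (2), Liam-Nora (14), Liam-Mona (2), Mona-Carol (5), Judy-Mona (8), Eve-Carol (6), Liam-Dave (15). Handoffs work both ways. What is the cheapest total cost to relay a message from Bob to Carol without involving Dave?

A few of the Bob→Carol routes:
Bob -> Liam -> Eve -> Carol: 11 + 7 + 6 = 24
Bob -> Liam -> Carol: 11 + 12 = 23
Bob -> Liam -> Mona -> Carol: 11 + 2 + 5 = 18
Bob -> Nora -> Mona -> Carol: 11 + 9 + 5 = 25
The minimum is 18.

18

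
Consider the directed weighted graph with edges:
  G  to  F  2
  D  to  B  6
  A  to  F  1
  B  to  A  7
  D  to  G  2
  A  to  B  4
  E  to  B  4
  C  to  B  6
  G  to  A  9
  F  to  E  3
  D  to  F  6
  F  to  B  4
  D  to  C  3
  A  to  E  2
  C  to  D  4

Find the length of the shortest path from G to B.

Some routes from G to B:
G -> F -> E -> B: 2 + 3 + 4 = 9
G -> A -> B: 9 + 4 = 13
G -> A -> E -> B: 9 + 2 + 4 = 15
G -> F -> B: 2 + 4 = 6
G -> A -> F -> B: 9 + 1 + 4 = 14
The minimum is 6.

6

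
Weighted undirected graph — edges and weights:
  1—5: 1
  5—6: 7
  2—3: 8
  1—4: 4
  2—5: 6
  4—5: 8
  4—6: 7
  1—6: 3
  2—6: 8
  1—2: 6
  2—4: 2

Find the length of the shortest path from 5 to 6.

4

Some routes from 5 to 6:
5-1-4-6: 1 + 4 + 7 = 12
5-1-6: 1 + 3 = 4
5-6: 7
Best route has total 4.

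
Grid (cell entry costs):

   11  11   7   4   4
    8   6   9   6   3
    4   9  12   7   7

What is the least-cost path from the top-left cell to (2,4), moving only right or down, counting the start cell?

Best path: r0c0 → r0c1 → r0c2 → r0c3 → r0c4 → r1c4 → r2c4
Cost: 11 + 11 + 7 + 4 + 4 + 3 + 7 = 47

47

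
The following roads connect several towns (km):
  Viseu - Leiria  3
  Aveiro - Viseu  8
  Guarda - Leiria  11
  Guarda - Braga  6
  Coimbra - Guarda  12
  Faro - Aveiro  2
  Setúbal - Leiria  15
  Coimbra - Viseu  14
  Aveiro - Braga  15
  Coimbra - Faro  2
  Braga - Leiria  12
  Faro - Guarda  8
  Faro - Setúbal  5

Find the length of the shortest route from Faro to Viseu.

Checking several routes:
Faro→Aveiro→Viseu: 2 + 8 = 10
Faro→Guarda→Leiria→Viseu: 8 + 11 + 3 = 22
Faro→Setúbal→Leiria→Viseu: 5 + 15 + 3 = 23
Faro→Coimbra→Viseu: 2 + 14 = 16
Shortest: 10 km.

10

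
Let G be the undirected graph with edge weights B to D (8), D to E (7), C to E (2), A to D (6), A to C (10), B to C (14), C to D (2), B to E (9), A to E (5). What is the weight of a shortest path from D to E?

Comparing a few candidate routes:
D-C-E: 2 + 2 = 4
D-E: 7
D-A-E: 6 + 5 = 11
Shortest: 4.

4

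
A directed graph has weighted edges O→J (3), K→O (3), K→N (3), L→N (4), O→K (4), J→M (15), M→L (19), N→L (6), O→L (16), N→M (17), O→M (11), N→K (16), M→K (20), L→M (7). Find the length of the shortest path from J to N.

Candidate routes:
J - M - K - N: 15 + 20 + 3 = 38
J - M - L - N: 15 + 19 + 4 = 38
J - M - K - O - L - N: 15 + 20 + 3 + 16 + 4 = 58
Shortest: 38.

38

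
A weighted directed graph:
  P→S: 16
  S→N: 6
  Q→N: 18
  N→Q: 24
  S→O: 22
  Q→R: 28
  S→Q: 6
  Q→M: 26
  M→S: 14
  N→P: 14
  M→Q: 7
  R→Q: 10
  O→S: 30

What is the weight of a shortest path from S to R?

Routes from S to R:
S → Q → R: 6 + 28 = 34
S → N → Q → R: 6 + 24 + 28 = 58
The minimum is 34.

34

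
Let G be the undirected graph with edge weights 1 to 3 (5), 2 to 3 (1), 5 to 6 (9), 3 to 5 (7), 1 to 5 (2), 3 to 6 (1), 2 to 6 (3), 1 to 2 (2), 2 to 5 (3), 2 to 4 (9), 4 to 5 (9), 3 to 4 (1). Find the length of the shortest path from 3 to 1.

Comparing a few candidate routes:
3 -> 6 -> 2 -> 5 -> 1: 1 + 3 + 3 + 2 = 9
3 -> 1: 5
3 -> 2 -> 5 -> 1: 1 + 3 + 2 = 6
3 -> 2 -> 1: 1 + 2 = 3
3 -> 6 -> 2 -> 1: 1 + 3 + 2 = 6
3 -> 5 -> 1: 7 + 2 = 9
The minimum is 3.

3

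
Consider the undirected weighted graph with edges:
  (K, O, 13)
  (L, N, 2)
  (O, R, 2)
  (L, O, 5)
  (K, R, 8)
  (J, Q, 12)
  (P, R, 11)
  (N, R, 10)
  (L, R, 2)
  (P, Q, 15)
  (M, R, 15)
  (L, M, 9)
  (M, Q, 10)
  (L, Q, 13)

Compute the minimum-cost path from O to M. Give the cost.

13

Checking several routes:
O→L→M: 5 + 9 = 14
O→R→L→M: 2 + 2 + 9 = 13
O→R→M: 2 + 15 = 17
Best route has total 13.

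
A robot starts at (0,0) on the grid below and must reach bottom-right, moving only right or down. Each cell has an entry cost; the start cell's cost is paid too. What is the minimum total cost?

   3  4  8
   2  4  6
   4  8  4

19

Path [0,0] → [1,0] → [1,1] → [1,2] → [2,2]: 3 + 2 + 4 + 6 + 4 = 19.
(Top row then right column would cost 25.)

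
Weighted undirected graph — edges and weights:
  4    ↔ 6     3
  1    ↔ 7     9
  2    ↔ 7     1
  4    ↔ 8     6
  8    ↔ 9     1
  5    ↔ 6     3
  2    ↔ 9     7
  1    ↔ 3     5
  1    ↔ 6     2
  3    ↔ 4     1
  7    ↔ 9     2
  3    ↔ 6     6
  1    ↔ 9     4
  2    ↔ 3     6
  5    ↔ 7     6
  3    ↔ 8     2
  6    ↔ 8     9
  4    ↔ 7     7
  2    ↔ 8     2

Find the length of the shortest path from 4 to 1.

Checking several routes:
4 → 6 → 1: 3 + 2 = 5
4 → 3 → 1: 1 + 5 = 6
4 → 3 → 8 → 9 → 1: 1 + 2 + 1 + 4 = 8
The minimum is 5.

5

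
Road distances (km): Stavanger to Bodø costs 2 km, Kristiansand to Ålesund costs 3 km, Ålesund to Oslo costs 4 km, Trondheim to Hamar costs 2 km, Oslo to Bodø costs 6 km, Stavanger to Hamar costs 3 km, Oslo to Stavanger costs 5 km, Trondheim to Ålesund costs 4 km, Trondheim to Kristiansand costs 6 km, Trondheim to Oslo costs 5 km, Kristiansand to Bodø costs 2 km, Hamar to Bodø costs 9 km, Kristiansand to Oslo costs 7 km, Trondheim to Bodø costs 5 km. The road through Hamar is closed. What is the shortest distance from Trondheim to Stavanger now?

7

Some routes from Trondheim to Stavanger avoiding Hamar:
Trondheim→Oslo→Stavanger: 5 + 5 = 10
Trondheim→Kristiansand→Bodø→Stavanger: 6 + 2 + 2 = 10
Trondheim→Bodø→Stavanger: 5 + 2 = 7
Trondheim→Ålesund→Kristiansand→Bodø→Stavanger: 4 + 3 + 2 + 2 = 11
The minimum is 7 km.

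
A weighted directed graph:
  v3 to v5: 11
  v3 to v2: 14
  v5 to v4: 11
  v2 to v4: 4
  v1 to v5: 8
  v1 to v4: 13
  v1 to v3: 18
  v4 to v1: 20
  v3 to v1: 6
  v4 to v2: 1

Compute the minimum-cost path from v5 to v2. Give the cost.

12

Paths from v5 to v2:
v5→v4→v1→v3→v2: 11 + 20 + 18 + 14 = 63
v5→v4→v2: 11 + 1 = 12
Best route has total 12.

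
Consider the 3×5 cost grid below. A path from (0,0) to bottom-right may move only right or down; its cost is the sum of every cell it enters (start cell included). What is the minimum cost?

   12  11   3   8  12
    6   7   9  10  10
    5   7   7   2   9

48

Cheapest: (0,0) → (1,0) → (2,0) → (2,1) → (2,2) → (2,3) → (2,4)
  12 + 6 + 5 + 7 + 7 + 2 + 9 = 48
(Top row then right column would cost 65.)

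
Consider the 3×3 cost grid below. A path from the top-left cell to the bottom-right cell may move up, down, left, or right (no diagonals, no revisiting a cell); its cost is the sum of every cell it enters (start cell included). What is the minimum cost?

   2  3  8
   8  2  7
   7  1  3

11

Best path: (0,0) -> (0,1) -> (1,1) -> (2,1) -> (2,2)
Cost: 2 + 3 + 2 + 1 + 3 = 11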